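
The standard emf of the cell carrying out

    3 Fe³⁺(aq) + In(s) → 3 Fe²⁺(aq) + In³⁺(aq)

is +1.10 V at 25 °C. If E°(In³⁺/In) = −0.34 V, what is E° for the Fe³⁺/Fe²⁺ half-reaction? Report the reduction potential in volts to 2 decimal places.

In the reaction as written the Fe³⁺/Fe²⁺ couple is reduced (cathode) and In³⁺/In is oxidized (anode), so E°cell = E°(Fe³⁺/Fe²⁺) − E°(In³⁺/In).
E°(Fe³⁺/Fe²⁺) = E°cell + E°(anode) = +1.10 + (−0.34) = +0.76 V.

+0.76 V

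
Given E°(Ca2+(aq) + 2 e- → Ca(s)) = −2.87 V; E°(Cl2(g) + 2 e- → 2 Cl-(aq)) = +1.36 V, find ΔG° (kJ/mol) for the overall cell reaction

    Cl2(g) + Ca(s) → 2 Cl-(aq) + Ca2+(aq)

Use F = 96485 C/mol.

In the reaction as written Cl2(g) is reduced, so the Cl₂/Cl⁻ couple is the cathode and Ca²⁺/Ca is the anode.
E°cell = +1.36 − (−2.87) = +4.23 V; balancing electrons gives n = 2.
ΔG° = −nFE°cell = −(2)(96485)(+4.23) J/mol = −816 kJ/mol.

−816 kJ/mol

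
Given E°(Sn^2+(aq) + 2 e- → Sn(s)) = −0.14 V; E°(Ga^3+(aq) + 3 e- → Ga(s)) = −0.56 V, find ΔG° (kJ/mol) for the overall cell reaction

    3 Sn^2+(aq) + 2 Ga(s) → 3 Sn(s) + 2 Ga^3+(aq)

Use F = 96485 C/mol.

−243 kJ/mol

In the reaction as written Sn^2+(aq) is reduced, so the Sn²⁺/Sn couple is the cathode and Ga³⁺/Ga is the anode.
E°cell = −0.14 − (−0.56) = +0.42 V; balancing electrons gives n = 6.
ΔG° = −nFE°cell = −(6)(96485)(+0.42) J/mol = −243 kJ/mol.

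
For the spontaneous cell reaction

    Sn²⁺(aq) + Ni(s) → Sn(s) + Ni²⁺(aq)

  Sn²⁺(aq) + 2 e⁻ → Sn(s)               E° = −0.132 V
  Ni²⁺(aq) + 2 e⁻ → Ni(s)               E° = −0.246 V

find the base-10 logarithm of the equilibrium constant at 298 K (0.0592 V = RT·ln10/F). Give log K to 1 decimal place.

The Sn²⁺/Sn couple is reduced (cathode); E°cell = −0.132 − (−0.246) = +0.114 V with n = 2.
At equilibrium E = 0, so log K = nE°cell / 0.0592 = (2)(+0.114) / 0.0592 = 3.9.

log K = 3.9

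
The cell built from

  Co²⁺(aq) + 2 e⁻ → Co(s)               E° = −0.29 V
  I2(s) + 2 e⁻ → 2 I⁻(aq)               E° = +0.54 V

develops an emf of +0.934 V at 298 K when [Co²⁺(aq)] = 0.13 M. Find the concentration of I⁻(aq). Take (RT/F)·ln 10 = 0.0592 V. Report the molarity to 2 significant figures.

I₂/I⁻ is the cathode (higher E°); E°cell = +0.54 − (−0.29) = +0.83 V with n = 2.
Since E = E° − (0.0592/n)·log Q, log Q = n(E° − E)/0.0592 = −3.514.
The balanced reaction is I2(s) + Co(s) → 2 I⁻(aq) + Co²⁺(aq), so Q = [I⁻(aq)]^2·[Co²⁺(aq)].
Solving for the unknown gives log [I⁻(aq)] = −1.314, so [I⁻(aq)] ≈ 0.049 M.

0.049 M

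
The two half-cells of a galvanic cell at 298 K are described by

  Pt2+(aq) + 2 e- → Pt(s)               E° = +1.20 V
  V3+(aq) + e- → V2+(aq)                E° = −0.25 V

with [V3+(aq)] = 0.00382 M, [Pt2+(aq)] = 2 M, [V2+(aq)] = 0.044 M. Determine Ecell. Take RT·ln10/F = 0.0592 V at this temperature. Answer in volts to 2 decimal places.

+1.52 V

Pt²⁺/Pt is reduced (cathode, E° = +1.20 V) and V³⁺/V²⁺ is oxidized (anode).
E°cell = +1.20 − (−0.25) = +1.45 V, with n = 2 electrons transferred.
For the overall reaction Pt2+(aq) + 2 V2+(aq) → Pt(s) + 2 V3+(aq), Q = [V3+(aq)]^2 / ([Pt2+(aq)]·[V2+(aq)]^2) = 0.00377, giving log Q = −2.424.
Applying E = E° − (RT ln10/nF)·log Q gives +1.45 − (0.0592/2)(−2.424) = +1.52 V.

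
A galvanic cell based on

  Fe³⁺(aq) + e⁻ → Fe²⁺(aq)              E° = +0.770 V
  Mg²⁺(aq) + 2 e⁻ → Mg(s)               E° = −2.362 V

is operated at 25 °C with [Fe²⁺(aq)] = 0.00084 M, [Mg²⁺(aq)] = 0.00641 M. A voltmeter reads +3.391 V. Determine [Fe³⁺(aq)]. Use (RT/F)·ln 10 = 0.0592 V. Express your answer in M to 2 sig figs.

1.6 M

The Fe³⁺/Fe²⁺ couple has the larger reduction potential, so it is the cathode: E°cell = +0.770 − (−2.362) = +3.132 V and n = 2.
From the Nernst equation, log Q = n(E° − E)/0.0592 = 2·(+3.132 − (+3.391))/0.0592 = −8.750.
The balanced reaction is 2 Fe³⁺(aq) + Mg(s) → 2 Fe²⁺(aq) + Mg²⁺(aq), so Q = ([Fe²⁺(aq)]^2·[Mg²⁺(aq)]) / [Fe³⁺(aq)]^2.
Solving for the unknown gives log [Fe³⁺(aq)] = 0.203, so [Fe³⁺(aq)] ≈ 1.6 M.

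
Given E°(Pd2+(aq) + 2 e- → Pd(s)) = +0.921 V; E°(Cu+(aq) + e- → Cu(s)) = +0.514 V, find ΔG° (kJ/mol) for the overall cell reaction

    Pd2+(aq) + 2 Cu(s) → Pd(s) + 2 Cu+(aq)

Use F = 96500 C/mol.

In the reaction as written Pd2+(aq) is reduced, so the Pd²⁺/Pd couple is the cathode and Cu⁺/Cu is the anode.
E°cell = +0.921 − (+0.514) = +0.407 V; balancing electrons gives n = 2.
ΔG° = −nFE°cell = −(2)(96500)(+0.407) J/mol = −78.6 kJ/mol.

−78.6 kJ/mol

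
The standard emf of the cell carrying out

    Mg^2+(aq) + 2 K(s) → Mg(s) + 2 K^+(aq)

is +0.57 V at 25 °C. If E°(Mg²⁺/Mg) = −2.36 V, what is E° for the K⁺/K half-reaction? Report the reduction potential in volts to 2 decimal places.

−2.93 V

In the reaction as written the Mg²⁺/Mg couple is reduced (cathode) and K⁺/K is oxidized (anode), so E°cell = E°(Mg²⁺/Mg) − E°(K⁺/K).
E°(K⁺/K) = E°(cathode) − E°cell = −2.36 − (+0.57) = −2.93 V.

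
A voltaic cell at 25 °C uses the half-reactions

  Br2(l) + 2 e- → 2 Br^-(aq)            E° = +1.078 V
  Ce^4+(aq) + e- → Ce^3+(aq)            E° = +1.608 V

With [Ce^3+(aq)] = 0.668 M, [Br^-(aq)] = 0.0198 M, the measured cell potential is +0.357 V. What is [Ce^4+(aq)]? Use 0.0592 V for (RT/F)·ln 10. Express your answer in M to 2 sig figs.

0.040 M

With Ce⁴⁺/Ce³⁺ at the cathode and Br₂/Br⁻ at the anode, E°cell = +1.608 − (+1.078) = +0.530 V (n = 2).
From the Nernst equation, log Q = n(E° − E)/0.0592 = 2·(+0.530 − (+0.357))/0.0592 = 5.845.
For 2 Ce^4+(aq) + 2 Br^-(aq) → 2 Ce^3+(aq) + Br2(l), the reaction quotient is Q = [Ce^3+(aq)]^2 / ([Ce^4+(aq)]^2·[Br^-(aq)]^2).
Isolating [Ce^4+(aq)] in Q = 10^{5.845} yields log [Ce^4+(aq)] = −1.394, i.e. 0.040 M.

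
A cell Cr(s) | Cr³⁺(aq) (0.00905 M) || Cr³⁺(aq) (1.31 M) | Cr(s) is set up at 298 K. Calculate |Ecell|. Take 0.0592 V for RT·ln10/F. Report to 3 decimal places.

0.043 V

For a concentration cell E°cell = 0, since both electrodes use the same couple.
The compartment with the higher Cr³⁺(aq) concentration (1.31 M) acts as the cathode; ions are reduced there and produced at the dilute (0.00905 M) anode.
With n = 3, Ecell = −(0.0592/3)·log([dilute]/[conc]) = −(0.0592/3)·log(0.00905/1.31) = +0.043 V.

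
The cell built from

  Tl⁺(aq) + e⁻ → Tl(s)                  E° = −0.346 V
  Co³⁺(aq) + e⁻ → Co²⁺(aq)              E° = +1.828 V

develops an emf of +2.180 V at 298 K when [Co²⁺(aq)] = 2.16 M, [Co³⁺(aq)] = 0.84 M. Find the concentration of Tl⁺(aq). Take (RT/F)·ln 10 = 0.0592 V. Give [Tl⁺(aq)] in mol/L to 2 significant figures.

0.31 M

The Co³⁺/Co²⁺ couple has the larger reduction potential, so it is the cathode: E°cell = +1.828 − (−0.346) = +2.174 V and n = 1.
Rearranging E = E° − (0.0592/n)·log Q gives log Q = 1(+2.174 − (+2.180))/0.0592 = −0.101.
For Co³⁺(aq) + Tl(s) → Co²⁺(aq) + Tl⁺(aq), the reaction quotient is Q = ([Co²⁺(aq)]·[Tl⁺(aq)]) / [Co³⁺(aq)].
Solving for the unknown gives log [Tl⁺(aq)] = −0.511, so [Tl⁺(aq)] ≈ 0.31 M.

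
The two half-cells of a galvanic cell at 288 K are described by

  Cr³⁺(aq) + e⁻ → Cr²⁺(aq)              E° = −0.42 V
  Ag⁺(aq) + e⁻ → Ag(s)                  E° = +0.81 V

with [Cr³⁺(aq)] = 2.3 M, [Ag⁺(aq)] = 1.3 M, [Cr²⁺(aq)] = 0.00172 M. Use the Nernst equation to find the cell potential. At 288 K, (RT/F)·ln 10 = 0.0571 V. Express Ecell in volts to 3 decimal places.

Since E°(Ag⁺/Ag) > E°(Cr³⁺/Cr²⁺), Ag⁺/Ag serves as the cathode.
The standard potential is +0.81 − (−0.42) = +1.23 V and the balanced reaction transfers n = 1 electron.
The balanced reaction is Ag⁺(aq) + Cr²⁺(aq) → Ag(s) + Cr³⁺(aq), so Q = [Cr³⁺(aq)] / ([Ag⁺(aq)]·[Cr²⁺(aq)]) = 1.03×10^3 and log Q = 3.012.
By the Nernst equation, E = +1.23 − (0.0571/1)·(3.012) = +1.058 V.

+1.058 V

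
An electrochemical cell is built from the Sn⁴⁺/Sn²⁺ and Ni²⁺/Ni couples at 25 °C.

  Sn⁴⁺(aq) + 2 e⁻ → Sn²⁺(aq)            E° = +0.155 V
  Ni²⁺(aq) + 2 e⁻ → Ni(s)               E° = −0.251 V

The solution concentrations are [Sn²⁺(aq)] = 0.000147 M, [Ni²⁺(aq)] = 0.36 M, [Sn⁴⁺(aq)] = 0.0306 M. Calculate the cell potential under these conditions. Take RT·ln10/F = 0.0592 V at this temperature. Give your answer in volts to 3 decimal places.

+0.488 V

Sn⁴⁺/Sn²⁺ is reduced (cathode, E° = +0.155 V) and Ni²⁺/Ni is oxidized (anode).
The standard potential is +0.155 − (−0.251) = +0.406 V and the balanced reaction transfers n = 2 electrons.
Balancing gives Sn⁴⁺(aq) + Ni(s) → Sn²⁺(aq) + Ni²⁺(aq); hence Q = ([Sn²⁺(aq)]·[Ni²⁺(aq)]) / [Sn⁴⁺(aq)] = 0.00173 (log Q = −2.762).
E = E° − (0.0592/n)·log Q = +0.406 − (0.0592/2)(−2.762) = +0.488 V.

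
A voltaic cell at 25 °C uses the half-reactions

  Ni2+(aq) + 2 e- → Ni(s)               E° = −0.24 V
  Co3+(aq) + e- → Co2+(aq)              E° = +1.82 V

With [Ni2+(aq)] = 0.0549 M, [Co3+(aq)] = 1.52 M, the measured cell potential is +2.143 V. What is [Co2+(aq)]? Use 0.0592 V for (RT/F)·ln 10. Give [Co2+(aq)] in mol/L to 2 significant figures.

The Co³⁺/Co²⁺ couple has the larger reduction potential, so it is the cathode: E°cell = +1.82 − (−0.24) = +2.06 V and n = 2.
Since E = E° − (0.0592/n)·log Q, log Q = n(E° − E)/0.0592 = −2.804.
The balanced reaction is 2 Co3+(aq) + Ni(s) → 2 Co2+(aq) + Ni2+(aq), so Q = ([Co2+(aq)]^2·[Ni2+(aq)]) / [Co3+(aq)]^2.
Solving for the unknown gives log [Co2+(aq)] = −0.590, so [Co2+(aq)] ≈ 0.26 M.

0.26 M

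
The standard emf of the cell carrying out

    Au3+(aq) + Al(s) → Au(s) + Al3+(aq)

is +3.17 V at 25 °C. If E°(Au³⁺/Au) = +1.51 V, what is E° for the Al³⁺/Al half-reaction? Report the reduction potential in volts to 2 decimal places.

−1.66 V

In the reaction as written the Au³⁺/Au couple is reduced (cathode) and Al³⁺/Al is oxidized (anode), so E°cell = E°(Au³⁺/Au) − E°(Al³⁺/Al).
E°(Al³⁺/Al) = E°(cathode) − E°cell = +1.51 − (+3.17) = −1.66 V.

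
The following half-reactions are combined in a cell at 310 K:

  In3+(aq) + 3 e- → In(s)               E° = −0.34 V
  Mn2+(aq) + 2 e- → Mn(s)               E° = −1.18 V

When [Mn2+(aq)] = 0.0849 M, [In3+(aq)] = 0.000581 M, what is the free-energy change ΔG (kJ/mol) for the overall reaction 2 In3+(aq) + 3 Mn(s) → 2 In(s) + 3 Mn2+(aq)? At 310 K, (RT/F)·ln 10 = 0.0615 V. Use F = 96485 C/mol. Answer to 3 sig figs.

−467 kJ/mol

The standard cell potential is −0.34 − (−1.18) = +0.84 V, with n = 6 electrons in the balanced equation.
Q = [Mn2+(aq)]^3 / [In3+(aq)]^2 = 1.81×10^3, so log Q = 3.258 and E = +0.84 − (0.0615/6)(3.258) = +0.8066 V.
Then ΔG = −nFE = −6 × 96485 × +0.8066 J/mol = −467 kJ/mol.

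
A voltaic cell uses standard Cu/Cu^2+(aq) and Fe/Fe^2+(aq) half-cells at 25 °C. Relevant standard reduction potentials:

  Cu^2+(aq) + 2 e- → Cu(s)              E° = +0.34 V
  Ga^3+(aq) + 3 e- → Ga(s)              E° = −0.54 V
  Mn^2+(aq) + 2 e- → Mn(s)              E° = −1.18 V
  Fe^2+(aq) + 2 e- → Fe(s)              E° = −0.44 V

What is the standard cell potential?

Of the two couples in this cell, the one with the more positive reduction potential is reduced at the cathode: here that is Cu²⁺/Cu (+0.34 V); Fe²⁺/Fe (−0.44 V) is the anode.
E°cell = E°(cathode) − E°(anode) = +0.34 − (−0.44) = +0.78 V.

+0.78 V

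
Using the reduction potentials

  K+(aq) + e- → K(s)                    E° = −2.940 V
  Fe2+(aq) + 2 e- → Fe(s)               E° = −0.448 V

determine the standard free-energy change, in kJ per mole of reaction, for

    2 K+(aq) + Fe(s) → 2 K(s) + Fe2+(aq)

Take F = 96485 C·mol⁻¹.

+481 kJ/mol

In the reaction as written K+(aq) is reduced, so the K⁺/K couple is the cathode and Fe²⁺/Fe is the anode.
E°cell = −2.940 − (−0.448) = −2.492 V; balancing electrons gives n = 2.
ΔG° = −nFE°cell = −(2)(96485)(−2.492) J/mol = +481 kJ/mol.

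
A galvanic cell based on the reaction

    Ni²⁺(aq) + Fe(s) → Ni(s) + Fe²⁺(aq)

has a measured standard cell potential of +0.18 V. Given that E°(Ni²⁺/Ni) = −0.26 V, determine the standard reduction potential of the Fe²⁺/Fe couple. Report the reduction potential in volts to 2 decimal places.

−0.44 V

In the reaction as written the Ni²⁺/Ni couple is reduced (cathode) and Fe²⁺/Fe is oxidized (anode), so E°cell = E°(Ni²⁺/Ni) − E°(Fe²⁺/Fe).
E°(Fe²⁺/Fe) = E°(cathode) − E°cell = −0.26 − (+0.18) = −0.44 V.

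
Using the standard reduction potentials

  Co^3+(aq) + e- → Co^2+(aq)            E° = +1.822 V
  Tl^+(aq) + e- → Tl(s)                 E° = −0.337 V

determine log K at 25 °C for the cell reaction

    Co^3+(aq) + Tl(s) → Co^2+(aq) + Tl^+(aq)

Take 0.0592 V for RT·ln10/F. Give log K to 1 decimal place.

The Co³⁺/Co²⁺ couple is reduced (cathode); E°cell = +1.822 − (−0.337) = +2.159 V with n = 1.
At equilibrium E = 0, so log K = nE°cell / 0.0592 = (1)(+2.159) / 0.0592 = 36.5.

log K = 36.5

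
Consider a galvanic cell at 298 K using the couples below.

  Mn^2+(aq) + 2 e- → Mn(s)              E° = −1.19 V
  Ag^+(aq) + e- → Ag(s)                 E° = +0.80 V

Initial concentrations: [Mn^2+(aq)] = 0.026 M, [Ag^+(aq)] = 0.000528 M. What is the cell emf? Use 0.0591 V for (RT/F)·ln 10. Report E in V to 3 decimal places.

The Ag⁺/Ag couple has the more positive E°, so it is the cathode; Mn²⁺/Mn is the anode.
The standard potential is +0.80 − (−1.19) = +1.99 V and the balanced reaction transfers n = 2 electrons.
The balanced reaction is 2 Ag^+(aq) + Mn(s) → 2 Ag(s) + Mn^2+(aq), so Q = [Mn^2+(aq)] / [Ag^+(aq)]^2 = 9.33×10^4 and log Q = 4.970.
By the Nernst equation, E = +1.99 − (0.0591/2)·(4.970) = +1.843 V.

+1.843 V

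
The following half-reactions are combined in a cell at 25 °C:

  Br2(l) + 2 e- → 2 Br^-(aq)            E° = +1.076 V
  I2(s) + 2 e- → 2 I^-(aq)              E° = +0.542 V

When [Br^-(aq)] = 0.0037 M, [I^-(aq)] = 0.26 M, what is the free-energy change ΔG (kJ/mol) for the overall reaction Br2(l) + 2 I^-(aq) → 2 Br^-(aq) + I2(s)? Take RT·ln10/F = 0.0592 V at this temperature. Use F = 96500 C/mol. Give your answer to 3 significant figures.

−124 kJ/mol

E°cell = +1.076 − (+0.542) = +0.534 V; the balanced reaction transfers n = 2 electrons.
Q = [Br^-(aq)]^2 / [I^-(aq)]^2 = 0.000203, so log Q = −3.694 and E = +0.534 − (0.0592/2)(−3.694) = +0.6433 V.
Then ΔG = −nFE = −2 × 96500 × +0.6433 J/mol = −124 kJ/mol.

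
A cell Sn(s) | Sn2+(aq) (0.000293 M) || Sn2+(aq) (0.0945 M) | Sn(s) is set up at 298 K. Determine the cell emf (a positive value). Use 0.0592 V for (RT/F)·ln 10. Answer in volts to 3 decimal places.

0.074 V

For a concentration cell E°cell = 0, since both electrodes use the same couple.
The compartment with the higher Sn2+(aq) concentration (0.0945 M) acts as the cathode; ions are reduced there and produced at the dilute (0.000293 M) anode.
With n = 2, Ecell = −(0.0592/2)·log([dilute]/[conc]) = −(0.0592/2)·log(0.000293/0.0945) = +0.074 V.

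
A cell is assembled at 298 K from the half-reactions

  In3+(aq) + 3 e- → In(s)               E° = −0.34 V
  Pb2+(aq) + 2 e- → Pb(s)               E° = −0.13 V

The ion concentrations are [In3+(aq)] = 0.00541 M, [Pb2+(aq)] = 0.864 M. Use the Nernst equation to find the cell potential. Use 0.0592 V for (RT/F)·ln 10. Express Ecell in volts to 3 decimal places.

Pb²⁺/Pb is reduced (cathode, E° = −0.13 V) and In³⁺/In is oxidized (anode).
E°cell = E°cat − E°an = −0.13 − (−0.34) = +0.21 V; n = 6.
Balancing gives 3 Pb2+(aq) + 2 In(s) → 3 Pb(s) + 2 In3+(aq); hence Q = [In3+(aq)]^2 / [Pb2+(aq)]^3 = 4.54×10^−5 (log Q = −4.343).
E = E° − (0.0592/n)·log Q = +0.21 − (0.0592/6)(−4.343) = +0.253 V.

+0.253 V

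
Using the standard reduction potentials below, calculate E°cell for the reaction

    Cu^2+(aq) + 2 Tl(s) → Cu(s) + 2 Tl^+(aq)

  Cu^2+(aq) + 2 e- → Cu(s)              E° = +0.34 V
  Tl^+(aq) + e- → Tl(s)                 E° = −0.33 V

In the reaction as written, Cu^2+(aq) is reduced (cathode) and Tl^+(aq) is produced by oxidation at the anode.
E°cell = E°(cathode) − E°(anode) = +0.34 − (−0.33) = +0.67 V.

+0.67 V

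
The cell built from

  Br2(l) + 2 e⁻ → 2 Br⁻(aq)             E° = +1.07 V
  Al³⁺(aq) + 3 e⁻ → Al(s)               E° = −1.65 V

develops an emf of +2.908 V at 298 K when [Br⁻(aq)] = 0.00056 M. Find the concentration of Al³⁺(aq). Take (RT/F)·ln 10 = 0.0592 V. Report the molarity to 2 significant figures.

Br₂/Br⁻ is the cathode (higher E°); E°cell = +1.07 − (−1.65) = +2.72 V with n = 6.
Since E = E° − (0.0592/n)·log Q, log Q = n(E° − E)/0.0592 = −19.054.
The balanced reaction is 3 Br2(l) + 2 Al(s) → 6 Br⁻(aq) + 2 Al³⁺(aq), so Q = [Br⁻(aq)]^6·[Al³⁺(aq)]^2.
Substituting the known concentrations and solving, log [Al³⁺(aq)] = 0.228 and [Al³⁺(aq)] = 1.7 M.

1.7 M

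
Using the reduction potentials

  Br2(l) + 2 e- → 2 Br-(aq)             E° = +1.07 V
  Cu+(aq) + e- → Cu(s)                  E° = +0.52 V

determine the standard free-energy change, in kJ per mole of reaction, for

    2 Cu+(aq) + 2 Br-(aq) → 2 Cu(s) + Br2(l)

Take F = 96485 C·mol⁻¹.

In the reaction as written Cu+(aq) is reduced, so the Cu⁺/Cu couple is the cathode and Br₂/Br⁻ is the anode.
E°cell = +0.52 − (+1.07) = −0.55 V; balancing electrons gives n = 2.
ΔG° = −nFE°cell = −(2)(96485)(−0.55) J/mol = +106 kJ/mol.

+106 kJ/mol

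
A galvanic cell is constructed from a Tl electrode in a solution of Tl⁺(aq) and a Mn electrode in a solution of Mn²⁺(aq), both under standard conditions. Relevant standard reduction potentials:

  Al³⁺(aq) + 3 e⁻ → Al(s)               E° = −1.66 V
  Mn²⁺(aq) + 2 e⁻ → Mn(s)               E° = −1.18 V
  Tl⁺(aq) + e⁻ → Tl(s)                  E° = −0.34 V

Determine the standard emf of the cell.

+0.84 V

The Tl⁺/Tl couple has the higher E°, so Tl ion is reduced (cathode) and Mn is oxidized (anode).
E°cell = E°(cathode) − E°(anode) = −0.34 − (−1.18) = +0.84 V.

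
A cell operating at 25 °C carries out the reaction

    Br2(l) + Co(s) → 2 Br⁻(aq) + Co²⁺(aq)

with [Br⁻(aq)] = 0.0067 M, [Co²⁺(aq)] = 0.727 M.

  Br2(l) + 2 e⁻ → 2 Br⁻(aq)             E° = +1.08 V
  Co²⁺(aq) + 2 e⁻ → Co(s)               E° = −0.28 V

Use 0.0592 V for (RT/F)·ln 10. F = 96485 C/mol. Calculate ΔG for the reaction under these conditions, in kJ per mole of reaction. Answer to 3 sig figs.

With Br₂/Br⁻ reduced at the cathode, E°cell = +1.08 − (−0.28) = +1.36 V and n = 2.
Q = [Br⁻(aq)]^2·[Co²⁺(aq)] = 3.26×10^−5, so log Q = −4.486 and E = +1.36 − (0.0592/2)(−4.486) = +1.4928 V.
Then ΔG = −nFE = −2 × 96485 × +1.4928 J/mol = −288 kJ/mol.

−288 kJ/mol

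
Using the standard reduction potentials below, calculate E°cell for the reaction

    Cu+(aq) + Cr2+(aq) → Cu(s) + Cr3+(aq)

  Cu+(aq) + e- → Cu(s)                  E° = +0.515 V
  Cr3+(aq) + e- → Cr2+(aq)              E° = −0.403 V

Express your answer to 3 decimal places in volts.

+0.918 V

Cu+(aq) gains electrons, so the Cu⁺/Cu couple is the cathode; the Cr³⁺/Cr²⁺ couple is the anode.
E°cell = E°(cathode) − E°(anode) = +0.515 − (−0.403) = +0.918 V.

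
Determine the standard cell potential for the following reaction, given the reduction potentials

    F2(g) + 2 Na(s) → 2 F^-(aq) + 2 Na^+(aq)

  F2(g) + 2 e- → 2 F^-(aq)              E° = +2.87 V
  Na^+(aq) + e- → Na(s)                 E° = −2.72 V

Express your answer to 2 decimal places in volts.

In the reaction as written, F2(g) is reduced (cathode) and Na^+(aq) is produced by oxidation at the anode.
E°cell = E°(cathode) − E°(anode) = +2.87 − (−2.72) = +5.59 V.
The positive value indicates the reaction is spontaneous as written.

+5.59 V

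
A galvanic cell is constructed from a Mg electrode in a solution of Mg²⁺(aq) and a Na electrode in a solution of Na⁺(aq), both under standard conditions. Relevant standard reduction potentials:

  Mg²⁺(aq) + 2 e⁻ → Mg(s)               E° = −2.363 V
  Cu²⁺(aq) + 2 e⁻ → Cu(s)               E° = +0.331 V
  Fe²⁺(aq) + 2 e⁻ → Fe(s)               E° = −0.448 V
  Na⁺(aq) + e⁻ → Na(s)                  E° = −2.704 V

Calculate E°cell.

+0.341 V

The Mg²⁺/Mg couple has the higher E°, so Mg ion is reduced (cathode) and Na is oxidized (anode).
E°cell = E°(cathode) − E°(anode) = −2.363 − (−2.704) = +0.341 V.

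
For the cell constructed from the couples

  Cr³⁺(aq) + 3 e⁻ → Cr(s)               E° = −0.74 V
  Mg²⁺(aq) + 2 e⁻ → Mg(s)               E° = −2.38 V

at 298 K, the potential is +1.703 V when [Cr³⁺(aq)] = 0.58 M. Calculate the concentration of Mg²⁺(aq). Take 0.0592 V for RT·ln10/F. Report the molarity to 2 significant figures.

0.0052 M

The Cr³⁺/Cr couple has the larger reduction potential, so it is the cathode: E°cell = −0.74 − (−2.38) = +1.64 V and n = 6.
From the Nernst equation, log Q = n(E° − E)/0.0592 = 6·(+1.64 − (+1.703))/0.0592 = −6.385.
For 2 Cr³⁺(aq) + 3 Mg(s) → 2 Cr(s) + 3 Mg²⁺(aq), the reaction quotient is Q = [Mg²⁺(aq)]^3 / [Cr³⁺(aq)]^2.
Isolating [Mg²⁺(aq)] in Q = 10^{−6.385} yields log [Mg²⁺(aq)] = −2.286, i.e. 0.0052 M.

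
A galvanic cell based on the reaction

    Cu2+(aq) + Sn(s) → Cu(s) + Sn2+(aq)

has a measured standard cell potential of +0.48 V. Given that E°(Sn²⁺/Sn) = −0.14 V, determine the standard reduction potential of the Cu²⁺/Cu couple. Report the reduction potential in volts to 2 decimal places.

In the reaction as written the Cu²⁺/Cu couple is reduced (cathode) and Sn²⁺/Sn is oxidized (anode), so E°cell = E°(Cu²⁺/Cu) − E°(Sn²⁺/Sn).
E°(Cu²⁺/Cu) = E°cell + E°(anode) = +0.48 + (−0.14) = +0.34 V.

+0.34 V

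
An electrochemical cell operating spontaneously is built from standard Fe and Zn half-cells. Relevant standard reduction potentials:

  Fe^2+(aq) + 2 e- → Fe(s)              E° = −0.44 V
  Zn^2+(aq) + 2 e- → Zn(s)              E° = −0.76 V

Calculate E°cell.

The Fe²⁺/Fe couple has the higher E°, so Fe ion is reduced (cathode) and Zn is oxidized (anode).
E°cell = E°(cathode) − E°(anode) = −0.44 − (−0.76) = +0.32 V.

+0.32 V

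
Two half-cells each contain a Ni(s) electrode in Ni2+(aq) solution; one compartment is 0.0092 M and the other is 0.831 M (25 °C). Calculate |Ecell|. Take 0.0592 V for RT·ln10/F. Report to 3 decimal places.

0.058 V

For a concentration cell E°cell = 0, since both electrodes use the same couple.
The compartment with the higher Ni2+(aq) concentration (0.831 M) acts as the cathode; ions are reduced there and produced at the dilute (0.0092 M) anode.
With n = 2, Ecell = −(0.0592/2)·log([dilute]/[conc]) = −(0.0592/2)·log(0.0092/0.831) = +0.058 V.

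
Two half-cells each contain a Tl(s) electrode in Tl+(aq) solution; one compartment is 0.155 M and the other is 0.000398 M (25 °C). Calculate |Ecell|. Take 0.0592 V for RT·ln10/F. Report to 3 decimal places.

For a concentration cell E°cell = 0, since both electrodes use the same couple.
The compartment with the higher Tl+(aq) concentration (0.155 M) acts as the cathode; ions are reduced there and produced at the dilute (0.000398 M) anode.
With n = 1, Ecell = −(0.0592/1)·log([dilute]/[conc]) = −(0.0592/1)·log(0.000398/0.155) = +0.153 V.

0.153 V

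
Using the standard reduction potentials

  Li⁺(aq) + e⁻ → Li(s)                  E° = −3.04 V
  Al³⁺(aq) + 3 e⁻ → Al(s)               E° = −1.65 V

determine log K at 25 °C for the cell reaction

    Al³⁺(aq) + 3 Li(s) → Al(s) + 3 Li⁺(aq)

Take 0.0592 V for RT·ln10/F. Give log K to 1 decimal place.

The Al³⁺/Al couple is reduced (cathode); E°cell = −1.65 − (−3.04) = +1.39 V with n = 3.
At equilibrium E = 0, so log K = nE°cell / 0.0592 = (3)(+1.39) / 0.0592 = 70.4.

log K = 70.4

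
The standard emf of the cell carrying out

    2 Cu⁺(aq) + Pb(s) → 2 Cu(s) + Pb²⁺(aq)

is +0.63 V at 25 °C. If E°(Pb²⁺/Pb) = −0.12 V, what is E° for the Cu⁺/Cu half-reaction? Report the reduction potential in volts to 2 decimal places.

In the reaction as written the Cu⁺/Cu couple is reduced (cathode) and Pb²⁺/Pb is oxidized (anode), so E°cell = E°(Cu⁺/Cu) − E°(Pb²⁺/Pb).
E°(Cu⁺/Cu) = E°cell + E°(anode) = +0.63 + (−0.12) = +0.51 V.

+0.51 V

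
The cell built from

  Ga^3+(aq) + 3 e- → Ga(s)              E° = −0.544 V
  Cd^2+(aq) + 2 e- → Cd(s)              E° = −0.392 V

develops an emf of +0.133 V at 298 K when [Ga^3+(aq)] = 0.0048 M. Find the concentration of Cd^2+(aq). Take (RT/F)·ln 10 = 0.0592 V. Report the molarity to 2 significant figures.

The Cd²⁺/Cd couple has the larger reduction potential, so it is the cathode: E°cell = −0.392 − (−0.544) = +0.152 V and n = 6.
From the Nernst equation, log Q = n(E° − E)/0.0592 = 6·(+0.152 − (+0.133))/0.0592 = 1.926.
The balanced reaction is 3 Cd^2+(aq) + 2 Ga(s) → 3 Cd(s) + 2 Ga^3+(aq), so Q = [Ga^3+(aq)]^2 / [Cd^2+(aq)]^3.
Substituting the known concentrations and solving, log [Cd^2+(aq)] = −2.188 and [Cd^2+(aq)] = 0.0065 M.

0.0065 M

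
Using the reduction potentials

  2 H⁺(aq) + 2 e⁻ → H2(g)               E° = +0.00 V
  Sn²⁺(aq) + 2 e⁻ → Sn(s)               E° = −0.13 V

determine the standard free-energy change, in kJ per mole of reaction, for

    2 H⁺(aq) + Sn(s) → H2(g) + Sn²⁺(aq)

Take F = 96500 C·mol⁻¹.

In the reaction as written H⁺(aq) is reduced, so the 2H⁺/H₂ couple is the cathode and Sn²⁺/Sn is the anode.
E°cell = +0.00 − (−0.13) = +0.13 V; balancing electrons gives n = 2.
ΔG° = −nFE°cell = −(2)(96500)(+0.13) J/mol = −25.1 kJ/mol.

−25.1 kJ/mol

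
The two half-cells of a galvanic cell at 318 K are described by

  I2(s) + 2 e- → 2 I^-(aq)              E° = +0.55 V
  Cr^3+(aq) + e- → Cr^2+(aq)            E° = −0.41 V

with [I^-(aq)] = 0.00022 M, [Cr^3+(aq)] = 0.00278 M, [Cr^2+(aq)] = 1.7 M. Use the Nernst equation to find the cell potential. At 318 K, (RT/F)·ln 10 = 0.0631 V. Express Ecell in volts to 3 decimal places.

The I₂/I⁻ couple has the more positive E°, so it is the cathode; Cr³⁺/Cr²⁺ is the anode.
The standard potential is +0.55 − (−0.41) = +0.96 V and the balanced reaction transfers n = 2 electrons.
For the overall reaction I2(s) + 2 Cr^2+(aq) → 2 I^-(aq) + 2 Cr^3+(aq), Q = ([I^-(aq)]^2·[Cr^3+(aq)]^2) / [Cr^2+(aq)]^2 = 1.29×10^−13, giving log Q = −12.888.
Applying E = E° − (RT ln10/nF)·log Q gives +0.96 − (0.0631/2)(−12.888) = +1.367 V.

+1.367 V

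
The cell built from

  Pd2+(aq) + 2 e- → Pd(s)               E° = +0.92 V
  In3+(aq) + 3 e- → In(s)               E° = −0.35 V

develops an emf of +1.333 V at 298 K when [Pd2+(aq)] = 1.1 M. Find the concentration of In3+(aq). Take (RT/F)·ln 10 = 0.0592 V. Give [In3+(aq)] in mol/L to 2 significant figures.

0.00074 M

The Pd²⁺/Pd couple has the larger reduction potential, so it is the cathode: E°cell = +0.92 − (−0.35) = +1.27 V and n = 6.
From the Nernst equation, log Q = n(E° − E)/0.0592 = 6·(+1.27 − (+1.333))/0.0592 = −6.385.
The balanced reaction is 3 Pd2+(aq) + 2 In(s) → 3 Pd(s) + 2 In3+(aq), so Q = [In3+(aq)]^2 / [Pd2+(aq)]^3.
Isolating [In3+(aq)] in Q = 10^{−6.385} yields log [In3+(aq)] = −3.130, i.e. 0.00074 M.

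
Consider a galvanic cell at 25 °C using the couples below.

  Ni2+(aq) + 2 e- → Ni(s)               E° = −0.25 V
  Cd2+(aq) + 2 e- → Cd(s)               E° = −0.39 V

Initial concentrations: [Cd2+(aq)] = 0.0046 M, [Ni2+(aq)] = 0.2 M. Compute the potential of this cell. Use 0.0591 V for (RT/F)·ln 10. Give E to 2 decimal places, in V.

+0.19 V

Ni²⁺/Ni is reduced (cathode, E° = −0.25 V) and Cd²⁺/Cd is oxidized (anode).
E°cell = E°cat − E°an = −0.25 − (−0.39) = +0.14 V; n = 2.
Balancing gives Ni2+(aq) + Cd(s) → Ni(s) + Cd2+(aq); hence Q = [Cd2+(aq)] / [Ni2+(aq)] = 0.023 (log Q = −1.638).
Applying E = E° − (RT ln10/nF)·log Q gives +0.14 − (0.0591/2)(−1.638) = +0.19 V.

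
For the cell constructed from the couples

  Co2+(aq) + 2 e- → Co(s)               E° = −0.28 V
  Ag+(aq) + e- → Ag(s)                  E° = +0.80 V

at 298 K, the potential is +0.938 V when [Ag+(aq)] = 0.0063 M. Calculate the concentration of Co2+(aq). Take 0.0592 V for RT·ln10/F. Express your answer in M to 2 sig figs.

With Ag⁺/Ag at the cathode and Co²⁺/Co at the anode, E°cell = +0.80 − (−0.28) = +1.08 V (n = 2).
Since E = E° − (0.0592/n)·log Q, log Q = n(E° − E)/0.0592 = 4.797.
For 2 Ag+(aq) + Co(s) → 2 Ag(s) + Co2+(aq), the reaction quotient is Q = [Co2+(aq)] / [Ag+(aq)]^2.
Solving for the unknown gives log [Co2+(aq)] = 0.396, so [Co2+(aq)] ≈ 2.5 M.

2.5 M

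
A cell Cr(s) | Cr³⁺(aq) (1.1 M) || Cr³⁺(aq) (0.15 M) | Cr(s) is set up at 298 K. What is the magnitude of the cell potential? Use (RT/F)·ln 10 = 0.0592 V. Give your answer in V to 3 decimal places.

For a concentration cell E°cell = 0, since both electrodes use the same couple.
The compartment with the higher Cr³⁺(aq) concentration (1.1 M) acts as the cathode; ions are reduced there and produced at the dilute (0.15 M) anode.
With n = 3, Ecell = −(0.0592/3)·log([dilute]/[conc]) = −(0.0592/3)·log(0.15/1.1) = +0.017 V.

0.017 V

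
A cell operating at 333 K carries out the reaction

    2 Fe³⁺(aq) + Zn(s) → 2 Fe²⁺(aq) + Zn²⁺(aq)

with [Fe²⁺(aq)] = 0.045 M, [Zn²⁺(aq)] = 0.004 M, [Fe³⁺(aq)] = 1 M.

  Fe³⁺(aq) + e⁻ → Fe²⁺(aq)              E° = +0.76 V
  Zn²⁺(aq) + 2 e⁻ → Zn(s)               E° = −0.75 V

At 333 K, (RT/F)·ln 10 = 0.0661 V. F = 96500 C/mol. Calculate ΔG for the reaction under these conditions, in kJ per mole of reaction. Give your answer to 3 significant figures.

E°cell = +0.76 − (−0.75) = +1.51 V; the balanced reaction transfers n = 2 electrons.
Q = ([Fe²⁺(aq)]^2·[Zn²⁺(aq)]) / [Fe³⁺(aq)]^2 = 8.1×10^−6, so log Q = −5.092 and E = +1.51 − (0.0661/2)(−5.092) = +1.6783 V.
ΔG = −nFE = −(2)(96500)(+1.6783) J/mol = −324 kJ/mol.

−324 kJ/mol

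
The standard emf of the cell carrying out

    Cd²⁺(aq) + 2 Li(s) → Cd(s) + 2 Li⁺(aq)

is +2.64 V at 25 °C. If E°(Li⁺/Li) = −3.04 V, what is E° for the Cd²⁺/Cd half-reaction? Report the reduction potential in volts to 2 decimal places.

−0.40 V

In the reaction as written the Cd²⁺/Cd couple is reduced (cathode) and Li⁺/Li is oxidized (anode), so E°cell = E°(Cd²⁺/Cd) − E°(Li⁺/Li).
E°(Cd²⁺/Cd) = E°cell + E°(anode) = +2.64 + (−3.04) = −0.40 V.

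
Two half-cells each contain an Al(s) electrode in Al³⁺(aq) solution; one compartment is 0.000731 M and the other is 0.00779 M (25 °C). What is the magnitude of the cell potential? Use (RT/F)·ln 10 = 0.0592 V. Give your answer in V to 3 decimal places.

For a concentration cell E°cell = 0, since both electrodes use the same couple.
The compartment with the higher Al³⁺(aq) concentration (0.00779 M) acts as the cathode; ions are reduced there and produced at the dilute (0.000731 M) anode.
With n = 3, Ecell = −(0.0592/3)·log([dilute]/[conc]) = −(0.0592/3)·log(0.000731/0.00779) = +0.020 V.

0.020 V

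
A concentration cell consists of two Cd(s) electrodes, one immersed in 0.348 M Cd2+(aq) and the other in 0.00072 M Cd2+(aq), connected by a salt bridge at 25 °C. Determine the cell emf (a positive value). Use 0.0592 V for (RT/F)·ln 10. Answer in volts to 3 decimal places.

For a concentration cell E°cell = 0, since both electrodes use the same couple.
The compartment with the higher Cd2+(aq) concentration (0.348 M) acts as the cathode; ions are reduced there and produced at the dilute (0.00072 M) anode.
With n = 2, Ecell = −(0.0592/2)·log([dilute]/[conc]) = −(0.0592/2)·log(0.00072/0.348) = +0.079 V.

0.079 V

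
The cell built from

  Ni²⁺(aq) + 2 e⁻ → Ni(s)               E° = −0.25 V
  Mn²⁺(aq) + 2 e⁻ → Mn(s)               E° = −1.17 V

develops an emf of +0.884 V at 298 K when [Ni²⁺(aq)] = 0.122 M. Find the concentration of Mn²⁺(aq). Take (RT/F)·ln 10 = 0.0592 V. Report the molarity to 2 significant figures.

With Ni²⁺/Ni at the cathode and Mn²⁺/Mn at the anode, E°cell = −0.25 − (−1.17) = +0.92 V (n = 2).
From the Nernst equation, log Q = n(E° − E)/0.0592 = 2·(+0.92 − (+0.884))/0.0592 = 1.216.
For Ni²⁺(aq) + Mn(s) → Ni(s) + Mn²⁺(aq), the reaction quotient is Q = [Mn²⁺(aq)] / [Ni²⁺(aq)].
Solving for the unknown gives log [Mn²⁺(aq)] = 0.302, so [Mn²⁺(aq)] ≈ 2.0 M.

2.0 M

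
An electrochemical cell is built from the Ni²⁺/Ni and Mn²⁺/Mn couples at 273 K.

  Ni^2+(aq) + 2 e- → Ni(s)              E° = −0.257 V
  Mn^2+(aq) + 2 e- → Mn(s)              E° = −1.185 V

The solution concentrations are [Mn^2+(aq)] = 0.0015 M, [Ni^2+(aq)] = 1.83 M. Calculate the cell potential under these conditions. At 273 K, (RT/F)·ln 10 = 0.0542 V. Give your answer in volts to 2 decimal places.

Since E°(Ni²⁺/Ni) > E°(Mn²⁺/Mn), Ni²⁺/Ni serves as the cathode.
The standard potential is −0.257 − (−1.185) = +0.928 V and the balanced reaction transfers n = 2 electrons.
The balanced reaction is Ni^2+(aq) + Mn(s) → Ni(s) + Mn^2+(aq), so Q = [Mn^2+(aq)] / [Ni^2+(aq)] = 0.00082 and log Q = −3.086.
E = E° − (0.0542/n)·log Q = +0.928 − (0.0542/2)(−3.086) = +1.01 V.

+1.01 V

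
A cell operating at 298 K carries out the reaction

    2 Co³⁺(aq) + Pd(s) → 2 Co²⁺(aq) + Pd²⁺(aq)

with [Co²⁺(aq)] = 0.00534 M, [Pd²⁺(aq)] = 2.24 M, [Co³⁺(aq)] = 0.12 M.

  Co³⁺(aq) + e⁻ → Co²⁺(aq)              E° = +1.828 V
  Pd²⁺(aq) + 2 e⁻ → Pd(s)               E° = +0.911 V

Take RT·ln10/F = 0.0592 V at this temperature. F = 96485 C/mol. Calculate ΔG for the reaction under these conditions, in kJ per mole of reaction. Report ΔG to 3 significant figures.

The standard cell potential is +1.828 − (+0.911) = +0.917 V, with n = 2 electrons in the balanced equation.
Here Q = ([Co²⁺(aq)]^2·[Pd²⁺(aq)]) / [Co³⁺(aq)]^2 = 0.00444 (log Q = −2.353), giving E = +0.917 − (0.0592/2)·(−2.353) = +0.9866 V.
Then ΔG = −nFE = −2 × 96485 × +0.9866 J/mol = −190 kJ/mol.

−190 kJ/mol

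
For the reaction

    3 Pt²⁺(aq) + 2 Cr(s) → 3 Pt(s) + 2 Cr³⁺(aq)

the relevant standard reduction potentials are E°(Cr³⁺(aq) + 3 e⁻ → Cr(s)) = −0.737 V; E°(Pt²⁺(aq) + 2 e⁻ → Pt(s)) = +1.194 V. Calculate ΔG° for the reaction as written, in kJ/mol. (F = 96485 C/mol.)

In the reaction as written Pt²⁺(aq) is reduced, so the Pt²⁺/Pt couple is the cathode and Cr³⁺/Cr is the anode.
E°cell = +1.194 − (−0.737) = +1.931 V; balancing electrons gives n = 6.
ΔG° = −nFE°cell = −(6)(96485)(+1.931) J/mol = −1118 kJ/mol.

−1118 kJ/mol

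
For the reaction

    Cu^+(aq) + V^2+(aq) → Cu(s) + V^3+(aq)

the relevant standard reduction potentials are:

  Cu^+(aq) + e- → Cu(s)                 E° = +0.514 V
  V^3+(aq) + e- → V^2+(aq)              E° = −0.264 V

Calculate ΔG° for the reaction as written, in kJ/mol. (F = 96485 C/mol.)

−75.1 kJ/mol

In the reaction as written Cu^+(aq) is reduced, so the Cu⁺/Cu couple is the cathode and V³⁺/V²⁺ is the anode.
E°cell = +0.514 − (−0.264) = +0.778 V; balancing electrons gives n = 1.
ΔG° = −nFE°cell = −(1)(96485)(+0.778) J/mol = −75.1 kJ/mol.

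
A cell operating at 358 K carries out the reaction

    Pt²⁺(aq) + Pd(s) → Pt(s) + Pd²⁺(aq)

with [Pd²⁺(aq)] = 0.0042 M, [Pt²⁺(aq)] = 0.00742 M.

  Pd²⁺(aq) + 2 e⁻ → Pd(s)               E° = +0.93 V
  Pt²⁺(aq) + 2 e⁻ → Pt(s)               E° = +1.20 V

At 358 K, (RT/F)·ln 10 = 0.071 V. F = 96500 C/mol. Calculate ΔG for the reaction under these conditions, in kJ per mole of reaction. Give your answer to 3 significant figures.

−53.8 kJ/mol

The standard cell potential is +1.20 − (+0.93) = +0.27 V, with n = 2 electrons in the balanced equation.
Q = [Pd²⁺(aq)] / [Pt²⁺(aq)] = 0.566, so log Q = −0.247 and E = +0.27 − (0.071/2)(−0.247) = +0.2788 V.
Finally ΔG = −nFE = −(2)(96500 C/mol)(+0.2788 V) = −53.8 kJ/mol.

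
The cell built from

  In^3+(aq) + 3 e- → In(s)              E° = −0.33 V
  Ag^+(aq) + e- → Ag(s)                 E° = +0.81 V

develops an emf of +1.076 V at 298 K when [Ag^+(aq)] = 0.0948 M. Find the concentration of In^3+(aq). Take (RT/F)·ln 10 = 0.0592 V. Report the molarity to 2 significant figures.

Ag⁺/Ag is the cathode (higher E°); E°cell = +0.81 − (−0.33) = +1.14 V with n = 3.
Rearranging E = E° − (0.0592/n)·log Q gives log Q = 3(+1.14 − (+1.076))/0.0592 = 3.243.
For 3 Ag^+(aq) + In(s) → 3 Ag(s) + In^3+(aq), the reaction quotient is Q = [In^3+(aq)] / [Ag^+(aq)]^3.
Substituting the known concentrations and solving, log [In^3+(aq)] = 0.173 and [In^3+(aq)] = 1.5 M.

1.5 M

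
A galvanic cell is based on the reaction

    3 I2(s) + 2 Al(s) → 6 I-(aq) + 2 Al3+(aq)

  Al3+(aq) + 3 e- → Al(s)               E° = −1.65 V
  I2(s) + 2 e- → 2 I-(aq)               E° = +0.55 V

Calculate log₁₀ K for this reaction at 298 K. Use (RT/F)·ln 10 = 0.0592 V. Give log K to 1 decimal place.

The I₂/I⁻ couple is reduced (cathode); E°cell = +0.55 − (−1.65) = +2.20 V with n = 6.
At equilibrium E = 0, so log K = nE°cell / 0.0592 = (6)(+2.20) / 0.0592 = 223.0.

log K = 223.0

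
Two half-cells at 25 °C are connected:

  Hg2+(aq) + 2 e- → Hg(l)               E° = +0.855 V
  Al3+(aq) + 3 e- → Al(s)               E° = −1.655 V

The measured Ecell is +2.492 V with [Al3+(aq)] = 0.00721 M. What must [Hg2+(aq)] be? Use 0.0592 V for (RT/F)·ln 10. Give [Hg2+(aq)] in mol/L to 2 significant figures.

With Hg²⁺/Hg at the cathode and Al³⁺/Al at the anode, E°cell = +0.855 − (−1.655) = +2.510 V (n = 6).
Since E = E° − (0.0592/n)·log Q, log Q = n(E° − E)/0.0592 = 1.824.
Balancing electrons gives 3 Hg2+(aq) + 2 Al(s) → 3 Hg(l) + 2 Al3+(aq); thus Q = [Al3+(aq)]^2 / [Hg2+(aq)]^3.
Solving for the unknown gives log [Hg2+(aq)] = −2.036, so [Hg2+(aq)] ≈ 0.0092 M.

0.0092 M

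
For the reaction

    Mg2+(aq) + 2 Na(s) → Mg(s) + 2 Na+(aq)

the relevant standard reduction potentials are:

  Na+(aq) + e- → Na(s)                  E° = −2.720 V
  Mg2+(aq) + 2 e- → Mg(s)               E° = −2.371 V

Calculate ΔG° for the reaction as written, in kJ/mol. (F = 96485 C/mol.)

In the reaction as written Mg2+(aq) is reduced, so the Mg²⁺/Mg couple is the cathode and Na⁺/Na is the anode.
E°cell = −2.371 − (−2.720) = +0.349 V; balancing electrons gives n = 2.
ΔG° = −nFE°cell = −(2)(96485)(+0.349) J/mol = −67.3 kJ/mol.

−67.3 kJ/mol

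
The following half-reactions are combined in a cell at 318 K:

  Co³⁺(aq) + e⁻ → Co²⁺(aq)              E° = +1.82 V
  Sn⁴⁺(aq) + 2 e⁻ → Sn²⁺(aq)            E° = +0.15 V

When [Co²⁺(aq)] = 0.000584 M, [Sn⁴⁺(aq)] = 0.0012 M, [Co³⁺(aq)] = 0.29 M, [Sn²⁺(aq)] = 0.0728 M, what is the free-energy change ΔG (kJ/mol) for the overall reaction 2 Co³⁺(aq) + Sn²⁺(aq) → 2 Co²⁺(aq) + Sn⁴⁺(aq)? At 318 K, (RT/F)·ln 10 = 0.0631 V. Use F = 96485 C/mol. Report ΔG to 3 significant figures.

E°cell = +1.82 − (+0.15) = +1.67 V; the balanced reaction transfers n = 2 electrons.
The reaction quotient is ([Co²⁺(aq)]^2·[Sn⁴⁺(aq)]) / ([Co³⁺(aq)]^2·[Sn²⁺(aq)]) = 6.68×10^−8; by Nernst, E = +1.67 − (0.0631/2)(−7.175) = +1.8964 V.
Then ΔG = −nFE = −2 × 96485 × +1.8964 J/mol = −366 kJ/mol.

−366 kJ/mol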